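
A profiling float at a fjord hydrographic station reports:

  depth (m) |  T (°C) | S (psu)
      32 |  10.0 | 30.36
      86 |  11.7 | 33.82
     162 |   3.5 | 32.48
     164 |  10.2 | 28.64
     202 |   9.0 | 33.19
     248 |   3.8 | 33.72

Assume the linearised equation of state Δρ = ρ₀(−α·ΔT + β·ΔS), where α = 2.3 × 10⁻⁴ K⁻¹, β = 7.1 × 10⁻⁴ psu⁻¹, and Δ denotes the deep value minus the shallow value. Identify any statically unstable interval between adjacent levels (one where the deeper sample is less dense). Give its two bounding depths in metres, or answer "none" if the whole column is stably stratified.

162–164 m

Evaluate Δρ/ρ₀ = −αΔT + βΔS across each adjacent pair:
  32–86 m: −αΔT+βΔS = −(2.3 × 10⁻⁴)(+1.7)+(7.1 × 10⁻⁴)(+3.46) = 2.1 × 10⁻³ → stable
  86–162 m: −αΔT+βΔS = −(2.3 × 10⁻⁴)(-8.2)+(7.1 × 10⁻⁴)(-1.34) = 9.3 × 10⁻⁴ → stable
  162–164 m: −αΔT+βΔS = −(2.3 × 10⁻⁴)(+6.7)+(7.1 × 10⁻⁴)(-3.84) = -4.3 × 10⁻³ → UNSTABLE
  164–202 m: −αΔT+βΔS = −(2.3 × 10⁻⁴)(-1.2)+(7.1 × 10⁻⁴)(+4.55) = 3.5 × 10⁻³ → stable
  202–248 m: −αΔT+βΔS = −(2.3 × 10⁻⁴)(-5.2)+(7.1 × 10⁻⁴)(+0.53) = 1.6 × 10⁻³ → stable
The 162–164 m interval has Δρ < 0: lighter water underlies denser water.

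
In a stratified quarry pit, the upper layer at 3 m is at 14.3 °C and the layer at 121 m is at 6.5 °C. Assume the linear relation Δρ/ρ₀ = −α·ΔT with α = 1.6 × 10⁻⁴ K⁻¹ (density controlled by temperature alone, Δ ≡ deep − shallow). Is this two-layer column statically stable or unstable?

stable

ΔT = 6.5 − 14.3 = -7.8 K, so Δρ/ρ₀ = −αΔT = 1.248 × 10⁻³.
Δρ/ρ₀ > 0, so Δρ > 0: deeper water is denser → statically stable.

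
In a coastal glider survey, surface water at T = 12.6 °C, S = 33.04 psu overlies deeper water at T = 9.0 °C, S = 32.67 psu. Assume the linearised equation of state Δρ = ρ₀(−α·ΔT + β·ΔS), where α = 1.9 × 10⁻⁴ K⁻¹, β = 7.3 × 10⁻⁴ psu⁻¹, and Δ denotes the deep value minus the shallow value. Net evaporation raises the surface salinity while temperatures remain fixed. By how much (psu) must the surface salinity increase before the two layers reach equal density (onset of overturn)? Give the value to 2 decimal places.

Neutral buoyancy requires −α(T_deep − T_surf) + β(S_deep − S_surf′) = 0.
S_surf′ = S_deep − (α/β)·ΔT = 32.67 − (1.9 × 10⁻⁴/7.3 × 10⁻⁴)·(-3.6) = 33.6070 psu.
Increase required: 33.6070 − 33.04 = 0.5670 psu.

0.57 psu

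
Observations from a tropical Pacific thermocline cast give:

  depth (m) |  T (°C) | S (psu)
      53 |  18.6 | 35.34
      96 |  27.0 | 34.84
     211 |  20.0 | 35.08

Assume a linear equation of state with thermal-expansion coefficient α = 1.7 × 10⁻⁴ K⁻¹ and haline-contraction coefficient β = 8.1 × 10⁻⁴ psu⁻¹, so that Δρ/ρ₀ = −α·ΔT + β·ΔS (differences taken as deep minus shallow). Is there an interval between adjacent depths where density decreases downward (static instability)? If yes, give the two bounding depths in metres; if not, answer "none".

53–96 m

Evaluate Δρ/ρ₀ = −αΔT + βΔS across each adjacent pair:
  53–96 m: −αΔT+βΔS = −(1.7 × 10⁻⁴)(+8.4)+(8.1 × 10⁻⁴)(-0.50) = -1.8 × 10⁻³ → UNSTABLE
  96–211 m: −αΔT+βΔS = −(1.7 × 10⁻⁴)(-7.0)+(8.1 × 10⁻⁴)(+0.24) = 1.4 × 10⁻³ → stable
The 53–96 m interval has Δρ < 0: lighter water underlies denser water.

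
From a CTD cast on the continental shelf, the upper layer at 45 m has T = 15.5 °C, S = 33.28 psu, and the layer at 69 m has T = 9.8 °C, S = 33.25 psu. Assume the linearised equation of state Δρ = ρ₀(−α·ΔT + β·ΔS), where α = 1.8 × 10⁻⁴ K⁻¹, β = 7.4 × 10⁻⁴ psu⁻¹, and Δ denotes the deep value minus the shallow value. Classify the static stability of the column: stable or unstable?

ΔT = 9.8 − 15.5 = -5.7 K and ΔS = 33.25 − 33.28 = -0.03 psu (deep − shallow).
−αΔT = 1.026 × 10⁻³; βΔS = -2.22 × 10⁻⁵; sum Δρ/ρ₀ = 1.0038 × 10⁻³.
Δρ/ρ₀ > 0, so Δρ > 0: deeper water is denser → statically stable.

stable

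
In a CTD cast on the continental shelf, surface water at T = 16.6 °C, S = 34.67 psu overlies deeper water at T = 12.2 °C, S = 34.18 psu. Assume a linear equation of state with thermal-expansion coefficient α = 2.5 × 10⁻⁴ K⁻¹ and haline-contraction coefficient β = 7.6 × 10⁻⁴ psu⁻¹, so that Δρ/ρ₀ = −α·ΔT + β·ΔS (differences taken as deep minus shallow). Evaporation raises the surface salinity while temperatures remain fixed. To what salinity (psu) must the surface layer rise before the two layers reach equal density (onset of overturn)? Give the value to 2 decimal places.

35.63 psu

Neutral buoyancy requires −α(T_deep − T_surf) + β(S_deep − S_surf′) = 0.
S_surf′ = S_deep − (α/β)·ΔT = 34.18 − (2.5 × 10⁻⁴/7.6 × 10⁻⁴)·(-4.4) = 35.6274 psu.
Increase required: 35.6274 − 34.67 = 0.9574 psu.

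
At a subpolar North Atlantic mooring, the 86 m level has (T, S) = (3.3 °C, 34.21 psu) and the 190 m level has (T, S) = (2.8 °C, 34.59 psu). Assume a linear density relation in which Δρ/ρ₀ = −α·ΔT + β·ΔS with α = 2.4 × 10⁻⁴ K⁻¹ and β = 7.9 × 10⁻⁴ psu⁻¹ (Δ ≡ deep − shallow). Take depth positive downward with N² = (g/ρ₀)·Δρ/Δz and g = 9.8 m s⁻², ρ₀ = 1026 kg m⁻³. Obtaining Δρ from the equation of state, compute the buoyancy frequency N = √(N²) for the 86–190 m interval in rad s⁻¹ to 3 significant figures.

ΔT = -0.5 K, ΔS = +0.38 psu (deep − shallow).
Δρ/ρ₀ = −αΔT + βΔS = 1.20 × 10⁻⁴ + 3.002 × 10⁻⁴ = 4.202 × 10⁻⁴, so Δρ ≈ 0.4311 kg m⁻³.
N² = (g/ρ₀)·Δρ/Δz = g·(Δρ/ρ₀)/Δz = 9.8 × 4.202 × 10⁻⁴ / 104 = 3.9596 × 10⁻⁵ s⁻².
N = √(3.9596 × 10⁻⁵) = 6.2925 × 10⁻³ rad s⁻¹ ≈ 6.29 × 10⁻³ rad s⁻¹.

6.29 × 10⁻³ rad s⁻¹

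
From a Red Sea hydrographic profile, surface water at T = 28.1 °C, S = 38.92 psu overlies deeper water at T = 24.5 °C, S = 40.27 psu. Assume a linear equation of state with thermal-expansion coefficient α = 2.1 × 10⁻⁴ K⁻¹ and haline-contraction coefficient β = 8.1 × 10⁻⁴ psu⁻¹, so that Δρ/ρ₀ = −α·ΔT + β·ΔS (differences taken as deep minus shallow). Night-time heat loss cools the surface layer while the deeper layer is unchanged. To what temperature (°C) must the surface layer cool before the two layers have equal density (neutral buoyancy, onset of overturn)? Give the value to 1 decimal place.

Neutral buoyancy requires Δρ = 0, i.e. −α(T_deep − T_surf′) + β(S_deep − S_surf) = 0.
T_surf′ = T_deep − (β/α)·ΔS = 24.5 − (8.1 × 10⁻⁴/2.1 × 10⁻⁴)·(+1.35) = 19.293 °C.
Cooling required: 28.1 − (19.293) = 8.807 °C.

19.3 °C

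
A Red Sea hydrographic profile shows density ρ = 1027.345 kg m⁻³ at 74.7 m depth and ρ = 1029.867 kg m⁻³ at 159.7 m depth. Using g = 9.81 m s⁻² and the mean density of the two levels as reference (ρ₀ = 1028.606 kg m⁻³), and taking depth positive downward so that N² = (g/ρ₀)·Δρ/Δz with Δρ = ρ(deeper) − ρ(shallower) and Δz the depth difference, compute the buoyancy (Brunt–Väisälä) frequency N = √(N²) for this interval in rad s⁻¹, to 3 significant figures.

0.0168 rad s⁻¹

Δρ = 1029.867 − 1027.345 = 2.522 kg m⁻³ over Δz = 159.7 − 74.7 = 85 m.
N² = (9.81/1028.606) × (2.522/85) = 2.8297 × 10⁻⁴ s⁻².
N = √(2.8297 × 10⁻⁴) = 0.016822 rad s⁻¹ ≈ 0.0168 rad s⁻¹.
Since Δρ > 0 the layer is stably stratified.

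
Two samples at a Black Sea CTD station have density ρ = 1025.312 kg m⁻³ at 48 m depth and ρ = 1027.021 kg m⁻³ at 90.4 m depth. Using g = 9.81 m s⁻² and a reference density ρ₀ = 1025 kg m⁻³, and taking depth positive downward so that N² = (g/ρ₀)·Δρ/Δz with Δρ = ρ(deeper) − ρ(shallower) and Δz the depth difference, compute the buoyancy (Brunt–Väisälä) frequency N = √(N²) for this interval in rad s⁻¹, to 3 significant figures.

0.0196 rad s⁻¹

Δρ = 1027.021 − 1025.312 = 1.709 kg m⁻³ over Δz = 90.4 − 48 = 42.4 m.
N² = (9.81/1025) × (1.709/42.4) = 3.8576 × 10⁻⁴ s⁻².
N = √(3.8576 × 10⁻⁴) = 0.019641 rad s⁻¹ ≈ 0.0196 rad s⁻¹.
Since Δρ > 0 the layer is stably stratified.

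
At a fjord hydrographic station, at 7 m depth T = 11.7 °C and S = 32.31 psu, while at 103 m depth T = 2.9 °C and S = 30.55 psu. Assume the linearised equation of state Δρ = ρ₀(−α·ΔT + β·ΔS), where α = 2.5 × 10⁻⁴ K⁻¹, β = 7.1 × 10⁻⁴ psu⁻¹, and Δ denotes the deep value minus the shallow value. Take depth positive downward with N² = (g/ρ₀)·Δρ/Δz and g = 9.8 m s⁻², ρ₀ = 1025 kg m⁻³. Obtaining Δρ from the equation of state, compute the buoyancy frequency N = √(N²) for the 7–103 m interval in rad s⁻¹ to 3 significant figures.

ΔT = -8.8 K, ΔS = -1.76 psu (deep − shallow).
Δρ/ρ₀ = −αΔT + βΔS = 2.20 × 10⁻³ − 1.2496 × 10⁻³ = 9.504 × 10⁻⁴, so Δρ ≈ 0.9742 kg m⁻³.
N² = (g/ρ₀)·Δρ/Δz = g·(Δρ/ρ₀)/Δz = 9.8 × 9.504 × 10⁻⁴ / 96 = 9.7020 × 10⁻⁵ s⁻².
N = √(9.7020 × 10⁻⁵) = 9.8499 × 10⁻³ rad s⁻¹ ≈ 9.85 × 10⁻³ rad s⁻¹.

9.85 × 10⁻³ rad s⁻¹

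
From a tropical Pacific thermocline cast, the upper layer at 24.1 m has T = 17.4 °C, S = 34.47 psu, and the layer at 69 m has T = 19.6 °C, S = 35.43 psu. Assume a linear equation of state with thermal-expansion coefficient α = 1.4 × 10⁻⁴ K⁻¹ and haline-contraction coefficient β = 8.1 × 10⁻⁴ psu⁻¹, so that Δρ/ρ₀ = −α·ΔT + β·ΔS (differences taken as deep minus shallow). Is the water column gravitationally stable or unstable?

stable

ΔT = 19.6 − 17.4 = +2.2 K and ΔS = 35.43 − 34.47 = +0.96 psu (deep − shallow).
−αΔT = -3.08 × 10⁻⁴; βΔS = 7.776 × 10⁻⁴; sum Δρ/ρ₀ = 4.696 × 10⁻⁴.
Δρ/ρ₀ > 0, so Δρ > 0: deeper water is denser → statically stable.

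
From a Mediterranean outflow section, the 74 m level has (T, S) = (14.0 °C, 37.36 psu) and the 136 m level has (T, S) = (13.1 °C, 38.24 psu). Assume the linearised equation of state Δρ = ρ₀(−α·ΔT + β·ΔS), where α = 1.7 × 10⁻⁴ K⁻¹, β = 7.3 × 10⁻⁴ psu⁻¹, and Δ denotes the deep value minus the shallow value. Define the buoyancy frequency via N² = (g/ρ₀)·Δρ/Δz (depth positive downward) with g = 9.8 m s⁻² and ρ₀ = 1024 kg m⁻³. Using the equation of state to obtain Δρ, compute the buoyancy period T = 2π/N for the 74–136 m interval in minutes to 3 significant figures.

ΔT = -0.9 K, ΔS = +0.88 psu (deep − shallow).
Δρ/ρ₀ = −αΔT + βΔS = 1.53 × 10⁻⁴ + 6.424 × 10⁻⁴ = 7.954 × 10⁻⁴, so Δρ ≈ 0.8145 kg m⁻³.
N² = (g/ρ₀)·Δρ/Δz = g·(Δρ/ρ₀)/Δz = 9.8 × 7.954 × 10⁻⁴ / 62 = 1.2572 × 10⁻⁴ s⁻².
N = √(1.2572 × 10⁻⁴) = 0.011212 rad s⁻¹ → T = 2π/N = 560.40 s = 9.3400 min ≈ 9.34 min.

9.34 min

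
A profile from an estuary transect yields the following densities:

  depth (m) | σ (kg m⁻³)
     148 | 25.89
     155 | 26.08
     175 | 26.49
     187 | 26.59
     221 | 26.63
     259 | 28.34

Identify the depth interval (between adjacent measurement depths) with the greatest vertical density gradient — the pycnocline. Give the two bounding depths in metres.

Compute the density gradient over each adjacent pair:
  148–155 m: Δρ/Δz = 0.19/7 = 0.027 kg m⁻⁴
  155–175 m: Δρ/Δz = 0.41/20 = 0.020 kg m⁻⁴
  175–187 m: Δρ/Δz = 0.10/12 = 8.3 × 10⁻³ kg m⁻⁴
  187–221 m: Δρ/Δz = 0.04/34 = 1.2 × 10⁻³ kg m⁻⁴
  221–259 m: Δρ/Δz = 1.71/38 = 0.045 kg m⁻⁴
The largest gradient is in the 221–259 m interval — the pycnocline.

221–259 m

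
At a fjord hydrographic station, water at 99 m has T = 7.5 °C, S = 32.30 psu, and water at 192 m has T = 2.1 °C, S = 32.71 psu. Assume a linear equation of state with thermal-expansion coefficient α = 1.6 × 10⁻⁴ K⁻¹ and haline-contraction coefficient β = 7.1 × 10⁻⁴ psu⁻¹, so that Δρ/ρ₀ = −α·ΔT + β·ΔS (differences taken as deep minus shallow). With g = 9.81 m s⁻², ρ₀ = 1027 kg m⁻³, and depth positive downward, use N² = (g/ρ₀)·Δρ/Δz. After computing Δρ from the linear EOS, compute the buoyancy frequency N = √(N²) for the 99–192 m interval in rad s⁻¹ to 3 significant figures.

0.0110 rad s⁻¹

ΔT = -5.4 K, ΔS = +0.41 psu (deep − shallow).
Δρ/ρ₀ = −αΔT + βΔS = 8.64 × 10⁻⁴ + 2.911 × 10⁻⁴ = 1.1551 × 10⁻³, so Δρ ≈ 1.186 kg m⁻³.
N² = (g/ρ₀)·Δρ/Δz = g·(Δρ/ρ₀)/Δz = 9.81 × 1.1551 × 10⁻³ / 93 = 1.2184 × 10⁻⁴ s⁻².
N = √(1.2184 × 10⁻⁴) = 0.011038 rad s⁻¹ ≈ 0.0110 rad s⁻¹.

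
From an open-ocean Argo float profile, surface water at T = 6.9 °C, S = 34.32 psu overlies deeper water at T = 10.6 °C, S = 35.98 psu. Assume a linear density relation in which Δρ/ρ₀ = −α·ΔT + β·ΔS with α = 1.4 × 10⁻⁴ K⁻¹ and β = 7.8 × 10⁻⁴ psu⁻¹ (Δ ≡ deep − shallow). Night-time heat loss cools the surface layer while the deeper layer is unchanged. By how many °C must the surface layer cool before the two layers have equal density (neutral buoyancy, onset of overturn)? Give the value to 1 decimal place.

5.5 °C

Neutral buoyancy requires Δρ = 0, i.e. −α(T_deep − T_surf′) + β(S_deep − S_surf) = 0.
T_surf′ = T_deep − (β/α)·ΔS = 10.6 − (7.8 × 10⁻⁴/1.4 × 10⁻⁴)·(+1.66) = 1.351 °C.
Cooling required: 6.9 − (1.351) = 5.549 °C.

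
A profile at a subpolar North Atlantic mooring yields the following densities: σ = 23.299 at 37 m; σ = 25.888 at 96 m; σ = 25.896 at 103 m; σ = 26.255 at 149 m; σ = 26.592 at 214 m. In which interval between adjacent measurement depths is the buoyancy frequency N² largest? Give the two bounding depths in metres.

Compute the density gradient over each adjacent pair:
  37–96 m: Δρ/Δz = 2.589/59 = 0.044 kg m⁻⁴
  96–103 m: Δρ/Δz = 0.008/7 = 1.1 × 10⁻³ kg m⁻⁴
  103–149 m: Δρ/Δz = 0.359/46 = 7.8 × 10⁻³ kg m⁻⁴
  149–214 m: Δρ/Δz = 0.337/65 = 5.2 × 10⁻³ kg m⁻⁴
The largest gradient is in the 37–96 m interval — the pycnocline.

37–96 m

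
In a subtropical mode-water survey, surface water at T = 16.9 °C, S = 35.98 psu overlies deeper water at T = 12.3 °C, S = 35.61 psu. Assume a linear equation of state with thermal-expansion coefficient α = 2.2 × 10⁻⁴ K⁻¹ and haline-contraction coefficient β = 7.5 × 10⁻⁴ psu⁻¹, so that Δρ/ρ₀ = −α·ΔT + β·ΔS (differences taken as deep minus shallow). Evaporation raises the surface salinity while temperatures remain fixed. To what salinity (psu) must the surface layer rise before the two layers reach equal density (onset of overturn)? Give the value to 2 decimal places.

36.96 psu

Neutral buoyancy requires −α(T_deep − T_surf) + β(S_deep − S_surf′) = 0.
S_surf′ = S_deep − (α/β)·ΔT = 35.61 − (2.2 × 10⁻⁴/7.5 × 10⁻⁴)·(-4.6) = 36.9593 psu.
Increase required: 36.9593 − 35.98 = 0.9793 psu.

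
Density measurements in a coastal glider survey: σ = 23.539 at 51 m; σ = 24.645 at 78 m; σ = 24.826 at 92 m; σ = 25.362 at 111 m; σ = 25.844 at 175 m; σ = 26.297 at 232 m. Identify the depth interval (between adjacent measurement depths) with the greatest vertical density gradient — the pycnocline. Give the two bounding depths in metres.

51–78 m

Compute the density gradient over each adjacent pair:
  51–78 m: Δρ/Δz = 1.106/27 = 0.041 kg m⁻⁴
  78–92 m: Δρ/Δz = 0.181/14 = 0.013 kg m⁻⁴
  92–111 m: Δρ/Δz = 0.536/19 = 0.028 kg m⁻⁴
  111–175 m: Δρ/Δz = 0.482/64 = 7.5 × 10⁻³ kg m⁻⁴
  175–232 m: Δρ/Δz = 0.453/57 = 7.9 × 10⁻³ kg m⁻⁴
The largest gradient is in the 51–78 m interval — the pycnocline.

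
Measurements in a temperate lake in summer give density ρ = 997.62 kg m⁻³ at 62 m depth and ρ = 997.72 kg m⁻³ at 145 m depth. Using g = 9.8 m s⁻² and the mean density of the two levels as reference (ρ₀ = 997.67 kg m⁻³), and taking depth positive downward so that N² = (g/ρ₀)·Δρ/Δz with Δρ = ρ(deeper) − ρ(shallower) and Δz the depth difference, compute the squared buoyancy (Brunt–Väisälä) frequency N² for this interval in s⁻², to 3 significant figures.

Δρ = 997.72 − 997.62 = 0.10 kg m⁻³ over Δz = 145 − 62 = 83 m.
N² = (9.8/997.67) × (0.10/83) = 1.1835 × 10⁻⁵ s⁻² ≈ 1.18 × 10⁻⁵ s⁻².

1.18 × 10⁻⁵ s⁻²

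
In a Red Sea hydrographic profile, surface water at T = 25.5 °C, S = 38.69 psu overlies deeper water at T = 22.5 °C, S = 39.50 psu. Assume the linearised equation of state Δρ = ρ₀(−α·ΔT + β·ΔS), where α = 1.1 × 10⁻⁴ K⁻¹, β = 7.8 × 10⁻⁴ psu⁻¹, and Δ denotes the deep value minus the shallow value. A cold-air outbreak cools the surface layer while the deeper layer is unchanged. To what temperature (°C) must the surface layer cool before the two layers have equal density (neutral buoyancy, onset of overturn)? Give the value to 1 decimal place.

Neutral buoyancy requires Δρ = 0, i.e. −α(T_deep − T_surf′) + β(S_deep − S_surf) = 0.
T_surf′ = T_deep − (β/α)·ΔS = 22.5 − (7.8 × 10⁻⁴/1.1 × 10⁻⁴)·(+0.81) = 16.756 °C.
Cooling required: 25.5 − (16.756) = 8.744 °C.

16.8 °C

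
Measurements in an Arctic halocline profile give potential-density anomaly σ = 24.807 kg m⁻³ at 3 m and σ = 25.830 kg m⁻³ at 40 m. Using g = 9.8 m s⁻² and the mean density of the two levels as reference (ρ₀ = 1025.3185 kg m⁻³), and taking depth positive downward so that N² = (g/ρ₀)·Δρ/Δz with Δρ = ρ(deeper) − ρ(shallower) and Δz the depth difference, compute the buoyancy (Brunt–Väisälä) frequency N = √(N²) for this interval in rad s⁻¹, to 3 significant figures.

0.0163 rad s⁻¹

Δρ = 1025.830 − 1024.807 = 1.023 kg m⁻³ over Δz = 40 − 3 = 37 m.
N² = (9.8/1025.3185) × (1.023/37) = 2.6427 × 10⁻⁴ s⁻².
N = √(2.6427 × 10⁻⁴) = 0.016256 rad s⁻¹ ≈ 0.0163 rad s⁻¹.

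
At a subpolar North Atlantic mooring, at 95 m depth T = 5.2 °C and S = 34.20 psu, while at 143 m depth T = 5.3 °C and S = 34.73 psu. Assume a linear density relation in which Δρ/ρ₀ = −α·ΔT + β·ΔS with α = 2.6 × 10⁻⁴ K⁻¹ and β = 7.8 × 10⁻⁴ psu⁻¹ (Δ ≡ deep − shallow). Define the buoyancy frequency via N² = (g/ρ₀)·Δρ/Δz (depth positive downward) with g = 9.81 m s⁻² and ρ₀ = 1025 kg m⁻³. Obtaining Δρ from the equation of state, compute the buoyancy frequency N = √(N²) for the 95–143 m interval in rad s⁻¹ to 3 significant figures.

8.90 × 10⁻³ rad s⁻¹

ΔT = +0.1 K, ΔS = +0.53 psu (deep − shallow).
Δρ/ρ₀ = −αΔT + βΔS = -2.60 × 10⁻⁵ + 4.134 × 10⁻⁴ = 3.874 × 10⁻⁴, so Δρ ≈ 0.3971 kg m⁻³.
N² = (g/ρ₀)·Δρ/Δz = g·(Δρ/ρ₀)/Δz = 9.81 × 3.874 × 10⁻⁴ / 48 = 7.9175 × 10⁻⁵ s⁻².
N = √(7.9175 × 10⁻⁵) = 8.8980 × 10⁻³ rad s⁻¹ ≈ 8.90 × 10⁻³ rad s⁻¹.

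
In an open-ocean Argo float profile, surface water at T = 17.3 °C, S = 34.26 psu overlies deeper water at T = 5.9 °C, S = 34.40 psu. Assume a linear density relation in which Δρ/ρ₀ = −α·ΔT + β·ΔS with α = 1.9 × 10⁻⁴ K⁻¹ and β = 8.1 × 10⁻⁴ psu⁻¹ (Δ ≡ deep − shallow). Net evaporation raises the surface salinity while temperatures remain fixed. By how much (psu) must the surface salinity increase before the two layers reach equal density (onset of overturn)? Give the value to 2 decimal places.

Neutral buoyancy requires −α(T_deep − T_surf) + β(S_deep − S_surf′) = 0.
S_surf′ = S_deep − (α/β)·ΔT = 34.40 − (1.9 × 10⁻⁴/8.1 × 10⁻⁴)·(-11.4) = 37.0741 psu.
Increase required: 37.0741 − 34.26 = 2.8141 psu.

2.81 psu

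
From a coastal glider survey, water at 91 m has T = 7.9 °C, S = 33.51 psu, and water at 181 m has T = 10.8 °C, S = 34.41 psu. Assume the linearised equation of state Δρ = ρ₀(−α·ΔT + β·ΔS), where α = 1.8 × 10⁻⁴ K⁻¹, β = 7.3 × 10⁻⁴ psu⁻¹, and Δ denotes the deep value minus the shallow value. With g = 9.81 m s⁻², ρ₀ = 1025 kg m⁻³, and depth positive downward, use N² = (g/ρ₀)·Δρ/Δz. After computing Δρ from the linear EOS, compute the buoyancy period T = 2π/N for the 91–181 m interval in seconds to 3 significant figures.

1.64 × 10³ s

ΔT = +2.9 K, ΔS = +0.90 psu (deep − shallow).
Δρ/ρ₀ = −αΔT + βΔS = -5.22 × 10⁻⁴ + 6.57 × 10⁻⁴ = 1.35 × 10⁻⁴, so Δρ ≈ 0.1384 kg m⁻³.
N² = (g/ρ₀)·Δρ/Δz = g·(Δρ/ρ₀)/Δz = 9.81 × 1.35 × 10⁻⁴ / 90 = 1.4715 × 10⁻⁵ s⁻².
N = √(1.4715 × 10⁻⁵) = 3.8360 × 10⁻³ rad s⁻¹ → T = 2π/N = 1.6380 × 10³ s ≈ 1.64 × 10³ s.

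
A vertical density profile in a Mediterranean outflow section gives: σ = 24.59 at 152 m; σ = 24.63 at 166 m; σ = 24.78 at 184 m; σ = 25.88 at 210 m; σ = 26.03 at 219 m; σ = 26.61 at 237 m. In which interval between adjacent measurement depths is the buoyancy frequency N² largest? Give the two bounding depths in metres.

184–210 m

Compute the density gradient over each adjacent pair:
  152–166 m: Δρ/Δz = 0.04/14 = 2.9 × 10⁻³ kg m⁻⁴
  166–184 m: Δρ/Δz = 0.15/18 = 8.3 × 10⁻³ kg m⁻⁴
  184–210 m: Δρ/Δz = 1.10/26 = 0.042 kg m⁻⁴
  210–219 m: Δρ/Δz = 0.15/9 = 0.017 kg m⁻⁴
  219–237 m: Δρ/Δz = 0.58/18 = 0.032 kg m⁻⁴
The largest gradient is in the 184–210 m interval — the pycnocline.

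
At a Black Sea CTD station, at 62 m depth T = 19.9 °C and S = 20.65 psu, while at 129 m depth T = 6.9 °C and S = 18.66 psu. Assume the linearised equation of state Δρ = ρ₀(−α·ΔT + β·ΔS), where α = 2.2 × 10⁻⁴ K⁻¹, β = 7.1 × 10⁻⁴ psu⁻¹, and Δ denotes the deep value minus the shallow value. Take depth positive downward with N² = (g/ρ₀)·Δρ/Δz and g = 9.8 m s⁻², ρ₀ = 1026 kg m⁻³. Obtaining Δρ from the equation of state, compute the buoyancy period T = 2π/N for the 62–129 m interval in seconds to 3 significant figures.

432 s

ΔT = -13.0 K, ΔS = -1.99 psu (deep − shallow).
Δρ/ρ₀ = −αΔT + βΔS = 2.86 × 10⁻³ − 1.4129 × 10⁻³ = 1.4471 × 10⁻³, so Δρ ≈ 1.485 kg m⁻³.
N² = (g/ρ₀)·Δρ/Δz = g·(Δρ/ρ₀)/Δz = 9.8 × 1.4471 × 10⁻³ / 67 = 2.1167 × 10⁻⁴ s⁻².
N = √(2.1167 × 10⁻⁴) = 0.014549 rad s⁻¹ → T = 2π/N = 431.86 s ≈ 432 s.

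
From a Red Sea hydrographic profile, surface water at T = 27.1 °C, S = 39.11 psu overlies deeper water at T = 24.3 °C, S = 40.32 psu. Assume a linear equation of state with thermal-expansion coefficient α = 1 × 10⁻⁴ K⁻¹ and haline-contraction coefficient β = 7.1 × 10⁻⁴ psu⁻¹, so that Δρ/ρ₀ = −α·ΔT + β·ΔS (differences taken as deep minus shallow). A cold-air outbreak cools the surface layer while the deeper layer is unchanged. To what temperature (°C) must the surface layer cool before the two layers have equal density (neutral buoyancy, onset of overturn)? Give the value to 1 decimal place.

15.7 °C

Neutral buoyancy requires Δρ = 0, i.e. −α(T_deep − T_surf′) + β(S_deep − S_surf) = 0.
T_surf′ = T_deep − (β/α)·ΔS = 24.3 − (7.1 × 10⁻⁴/1 × 10⁻⁴)·(+1.21) = 15.709 °C.
Cooling required: 27.1 − (15.709) = 11.391 °C.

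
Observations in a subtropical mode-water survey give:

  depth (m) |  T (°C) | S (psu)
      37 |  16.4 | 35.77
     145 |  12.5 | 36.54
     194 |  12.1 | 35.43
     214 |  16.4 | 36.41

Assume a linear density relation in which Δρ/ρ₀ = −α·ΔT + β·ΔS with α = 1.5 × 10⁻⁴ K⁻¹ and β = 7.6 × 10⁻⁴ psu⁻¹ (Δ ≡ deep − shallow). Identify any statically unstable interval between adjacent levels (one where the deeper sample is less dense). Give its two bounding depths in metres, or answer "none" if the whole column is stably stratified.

Evaluate Δρ/ρ₀ = −αΔT + βΔS across each adjacent pair:
  37–145 m: −αΔT+βΔS = −(1.5 × 10⁻⁴)(-3.9)+(7.6 × 10⁻⁴)(+0.77) = 1.2 × 10⁻³ → stable
  145–194 m: −αΔT+βΔS = −(1.5 × 10⁻⁴)(-0.4)+(7.6 × 10⁻⁴)(-1.11) = -7.8 × 10⁻⁴ → UNSTABLE
  194–214 m: −αΔT+βΔS = −(1.5 × 10⁻⁴)(+4.3)+(7.6 × 10⁻⁴)(+0.98) = 1.0 × 10⁻⁴ → stable
The 145–194 m interval has Δρ < 0: lighter water underlies denser water.

145–194 m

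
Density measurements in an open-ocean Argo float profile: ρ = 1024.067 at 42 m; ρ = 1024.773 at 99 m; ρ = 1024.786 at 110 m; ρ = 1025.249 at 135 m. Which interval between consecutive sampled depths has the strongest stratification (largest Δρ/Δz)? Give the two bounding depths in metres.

110–135 m

Compute the density gradient over each adjacent pair:
  42–99 m: Δρ/Δz = 0.706/57 = 0.012 kg m⁻⁴
  99–110 m: Δρ/Δz = 0.013/11 = 1.2 × 10⁻³ kg m⁻⁴
  110–135 m: Δρ/Δz = 0.463/25 = 0.019 kg m⁻⁴
The largest gradient is in the 110–135 m interval — the pycnocline.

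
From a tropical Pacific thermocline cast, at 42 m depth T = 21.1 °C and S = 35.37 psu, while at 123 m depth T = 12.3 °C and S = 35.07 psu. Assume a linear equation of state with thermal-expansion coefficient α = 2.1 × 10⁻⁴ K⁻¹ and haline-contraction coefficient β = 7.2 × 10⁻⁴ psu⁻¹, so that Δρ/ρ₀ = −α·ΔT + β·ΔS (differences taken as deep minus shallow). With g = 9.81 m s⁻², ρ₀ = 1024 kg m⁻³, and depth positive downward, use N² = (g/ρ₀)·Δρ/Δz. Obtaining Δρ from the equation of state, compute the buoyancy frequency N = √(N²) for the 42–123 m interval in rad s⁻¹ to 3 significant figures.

ΔT = -8.8 K, ΔS = -0.30 psu (deep − shallow).
Δρ/ρ₀ = −αΔT + βΔS = 1.848 × 10⁻³ − 2.16 × 10⁻⁴ = 1.632 × 10⁻³, so Δρ ≈ 1.671 kg m⁻³.
N² = (g/ρ₀)·Δρ/Δz = g·(Δρ/ρ₀)/Δz = 9.81 × 1.632 × 10⁻³ / 81 = 1.9765 × 10⁻⁴ s⁻².
N = √(1.9765 × 10⁻⁴) = 0.014059 rad s⁻¹ ≈ 0.0141 rad s⁻¹.

0.0141 rad s⁻¹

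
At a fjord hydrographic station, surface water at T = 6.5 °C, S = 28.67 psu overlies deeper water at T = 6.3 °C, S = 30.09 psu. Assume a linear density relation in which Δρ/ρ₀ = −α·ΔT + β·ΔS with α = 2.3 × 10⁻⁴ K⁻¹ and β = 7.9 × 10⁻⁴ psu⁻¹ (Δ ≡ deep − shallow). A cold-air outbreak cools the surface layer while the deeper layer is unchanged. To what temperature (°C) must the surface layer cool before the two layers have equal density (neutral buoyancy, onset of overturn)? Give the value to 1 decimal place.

Neutral buoyancy requires Δρ = 0, i.e. −α(T_deep − T_surf′) + β(S_deep − S_surf) = 0.
T_surf′ = T_deep − (β/α)·ΔS = 6.3 − (7.9 × 10⁻⁴/2.3 × 10⁻⁴)·(+1.42) = 1.423 °C.
Cooling required: 6.5 − (1.423) = 5.077 °C.

1.4 °C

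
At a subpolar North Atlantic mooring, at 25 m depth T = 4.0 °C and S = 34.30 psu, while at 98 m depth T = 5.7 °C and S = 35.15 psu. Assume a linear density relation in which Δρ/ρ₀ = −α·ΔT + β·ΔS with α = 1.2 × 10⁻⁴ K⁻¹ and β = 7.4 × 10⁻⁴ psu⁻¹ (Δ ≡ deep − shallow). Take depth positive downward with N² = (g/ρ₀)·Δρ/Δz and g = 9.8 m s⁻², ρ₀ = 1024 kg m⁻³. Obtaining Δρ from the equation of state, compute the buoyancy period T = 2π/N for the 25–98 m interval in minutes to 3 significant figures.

13.9 min

ΔT = +1.7 K, ΔS = +0.85 psu (deep − shallow).
Δρ/ρ₀ = −αΔT + βΔS = -2.04 × 10⁻⁴ + 6.29 × 10⁻⁴ = 4.25 × 10⁻⁴, so Δρ ≈ 0.4352 kg m⁻³.
N² = (g/ρ₀)·Δρ/Δz = g·(Δρ/ρ₀)/Δz = 9.8 × 4.25 × 10⁻⁴ / 73 = 5.7055 × 10⁻⁵ s⁻².
N = √(5.7055 × 10⁻⁵) = 7.5535 × 10⁻³ rad s⁻¹ → T = 2π/N = 831.82 s = 13.864 min ≈ 13.9 min.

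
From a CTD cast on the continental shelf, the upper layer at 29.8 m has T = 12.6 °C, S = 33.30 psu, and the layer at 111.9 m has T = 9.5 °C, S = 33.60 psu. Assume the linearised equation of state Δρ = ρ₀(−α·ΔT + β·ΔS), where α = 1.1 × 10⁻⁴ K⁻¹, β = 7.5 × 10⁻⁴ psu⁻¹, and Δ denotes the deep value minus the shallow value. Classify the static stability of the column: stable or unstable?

ΔT = 9.5 − 12.6 = -3.1 K and ΔS = 33.60 − 33.30 = +0.30 psu (deep − shallow).
−αΔT = 3.41 × 10⁻⁴; βΔS = 2.25 × 10⁻⁴; sum Δρ/ρ₀ = 5.66 × 10⁻⁴.
Δρ/ρ₀ > 0, so Δρ > 0: deeper water is denser → statically stable.

stable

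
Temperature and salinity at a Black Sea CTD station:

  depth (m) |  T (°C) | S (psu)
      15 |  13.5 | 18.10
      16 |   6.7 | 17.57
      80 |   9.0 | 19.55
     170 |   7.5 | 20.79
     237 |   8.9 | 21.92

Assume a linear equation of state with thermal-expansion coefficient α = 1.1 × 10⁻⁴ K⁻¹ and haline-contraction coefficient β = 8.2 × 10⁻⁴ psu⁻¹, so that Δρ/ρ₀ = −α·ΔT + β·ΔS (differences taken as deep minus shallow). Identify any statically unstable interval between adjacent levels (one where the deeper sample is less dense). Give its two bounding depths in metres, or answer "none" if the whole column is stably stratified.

none

Evaluate Δρ/ρ₀ = −αΔT + βΔS across each adjacent pair:
  15–16 m: −αΔT+βΔS = −(1.1 × 10⁻⁴)(-6.8)+(8.2 × 10⁻⁴)(-0.53) = 3.1 × 10⁻⁴ → stable
  16–80 m: −αΔT+βΔS = −(1.1 × 10⁻⁴)(+2.3)+(8.2 × 10⁻⁴)(+1.98) = 1.4 × 10⁻³ → stable
  80–170 m: −αΔT+βΔS = −(1.1 × 10⁻⁴)(-1.5)+(8.2 × 10⁻⁴)(+1.24) = 1.2 × 10⁻³ → stable
  170–237 m: −αΔT+βΔS = −(1.1 × 10⁻⁴)(+1.4)+(8.2 × 10⁻⁴)(+1.13) = 7.7 × 10⁻⁴ → stable
Every interval has Δρ > 0: the column is stably stratified throughout.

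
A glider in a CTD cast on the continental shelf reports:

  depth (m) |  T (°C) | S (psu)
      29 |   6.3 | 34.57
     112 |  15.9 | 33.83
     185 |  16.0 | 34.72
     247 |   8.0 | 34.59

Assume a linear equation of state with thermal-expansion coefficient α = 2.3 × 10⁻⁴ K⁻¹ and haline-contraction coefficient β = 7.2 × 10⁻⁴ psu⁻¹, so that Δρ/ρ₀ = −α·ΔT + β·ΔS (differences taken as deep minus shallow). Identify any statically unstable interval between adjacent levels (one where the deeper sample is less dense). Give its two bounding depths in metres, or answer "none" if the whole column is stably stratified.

Evaluate Δρ/ρ₀ = −αΔT + βΔS across each adjacent pair:
  29–112 m: −αΔT+βΔS = −(2.3 × 10⁻⁴)(+9.6)+(7.2 × 10⁻⁴)(-0.74) = -2.7 × 10⁻³ → UNSTABLE
  112–185 m: −αΔT+βΔS = −(2.3 × 10⁻⁴)(+0.1)+(7.2 × 10⁻⁴)(+0.89) = 6.2 × 10⁻⁴ → stable
  185–247 m: −αΔT+βΔS = −(2.3 × 10⁻⁴)(-8.0)+(7.2 × 10⁻⁴)(-0.13) = 1.7 × 10⁻³ → stable
The 29–112 m interval has Δρ < 0: lighter water underlies denser water.

29–112 m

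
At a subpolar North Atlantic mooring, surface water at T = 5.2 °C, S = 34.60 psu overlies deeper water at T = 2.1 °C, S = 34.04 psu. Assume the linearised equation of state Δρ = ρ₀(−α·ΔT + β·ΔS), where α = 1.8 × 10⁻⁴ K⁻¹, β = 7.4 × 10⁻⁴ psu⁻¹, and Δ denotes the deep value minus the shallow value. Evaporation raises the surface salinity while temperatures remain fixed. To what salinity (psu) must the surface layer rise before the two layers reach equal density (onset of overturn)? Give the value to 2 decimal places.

Neutral buoyancy requires −α(T_deep − T_surf) + β(S_deep − S_surf′) = 0.
S_surf′ = S_deep − (α/β)·ΔT = 34.04 − (1.8 × 10⁻⁴/7.4 × 10⁻⁴)·(-3.1) = 34.7941 psu.
Increase required: 34.7941 − 34.60 = 0.1941 psu.

34.79 psu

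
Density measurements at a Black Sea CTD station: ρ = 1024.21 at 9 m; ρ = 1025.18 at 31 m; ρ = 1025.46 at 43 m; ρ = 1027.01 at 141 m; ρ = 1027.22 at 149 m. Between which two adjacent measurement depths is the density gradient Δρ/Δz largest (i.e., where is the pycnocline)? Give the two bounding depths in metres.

Compute the density gradient over each adjacent pair:
  9–31 m: Δρ/Δz = 0.97/22 = 0.044 kg m⁻⁴
  31–43 m: Δρ/Δz = 0.28/12 = 0.023 kg m⁻⁴
  43–141 m: Δρ/Δz = 1.55/98 = 0.016 kg m⁻⁴
  141–149 m: Δρ/Δz = 0.21/8 = 0.026 kg m⁻⁴
The largest gradient is in the 9–31 m interval — the pycnocline.

9–31 m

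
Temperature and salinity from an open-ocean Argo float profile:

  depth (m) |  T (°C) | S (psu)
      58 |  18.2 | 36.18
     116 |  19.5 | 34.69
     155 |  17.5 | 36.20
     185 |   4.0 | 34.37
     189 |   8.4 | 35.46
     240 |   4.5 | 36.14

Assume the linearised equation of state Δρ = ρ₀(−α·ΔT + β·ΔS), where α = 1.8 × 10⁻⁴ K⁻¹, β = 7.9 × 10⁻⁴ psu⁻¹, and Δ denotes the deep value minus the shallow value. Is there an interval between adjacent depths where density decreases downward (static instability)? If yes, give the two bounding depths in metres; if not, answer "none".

Evaluate Δρ/ρ₀ = −αΔT + βΔS across each adjacent pair:
  58–116 m: −αΔT+βΔS = −(1.8 × 10⁻⁴)(+1.3)+(7.9 × 10⁻⁴)(-1.49) = -1.4 × 10⁻³ → UNSTABLE
  116–155 m: −αΔT+βΔS = −(1.8 × 10⁻⁴)(-2.0)+(7.9 × 10⁻⁴)(+1.51) = 1.6 × 10⁻³ → stable
  155–185 m: −αΔT+βΔS = −(1.8 × 10⁻⁴)(-13.5)+(7.9 × 10⁻⁴)(-1.83) = 9.8 × 10⁻⁴ → stable
  185–189 m: −αΔT+βΔS = −(1.8 × 10⁻⁴)(+4.4)+(7.9 × 10⁻⁴)(+1.09) = 6.9 × 10⁻⁵ → stable
  189–240 m: −αΔT+βΔS = −(1.8 × 10⁻⁴)(-3.9)+(7.9 × 10⁻⁴)(+0.68) = 1.2 × 10⁻³ → stable
The 58–116 m interval has Δρ < 0: lighter water underlies denser water.

58–116 m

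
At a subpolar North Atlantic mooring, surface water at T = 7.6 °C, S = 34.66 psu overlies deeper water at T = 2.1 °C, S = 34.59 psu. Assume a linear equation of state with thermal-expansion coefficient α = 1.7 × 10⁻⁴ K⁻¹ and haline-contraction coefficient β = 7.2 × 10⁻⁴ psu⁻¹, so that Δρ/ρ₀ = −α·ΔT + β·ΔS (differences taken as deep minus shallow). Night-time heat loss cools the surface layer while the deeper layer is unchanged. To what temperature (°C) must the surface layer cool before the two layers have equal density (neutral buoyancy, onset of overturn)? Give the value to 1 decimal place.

Neutral buoyancy requires Δρ = 0, i.e. −α(T_deep − T_surf′) + β(S_deep − S_surf) = 0.
T_surf′ = T_deep − (β/α)·ΔS = 2.1 − (7.2 × 10⁻⁴/1.7 × 10⁻⁴)·(-0.07) = 2.396 °C.
Cooling required: 7.6 − (2.396) = 5.204 °C.

2.4 °C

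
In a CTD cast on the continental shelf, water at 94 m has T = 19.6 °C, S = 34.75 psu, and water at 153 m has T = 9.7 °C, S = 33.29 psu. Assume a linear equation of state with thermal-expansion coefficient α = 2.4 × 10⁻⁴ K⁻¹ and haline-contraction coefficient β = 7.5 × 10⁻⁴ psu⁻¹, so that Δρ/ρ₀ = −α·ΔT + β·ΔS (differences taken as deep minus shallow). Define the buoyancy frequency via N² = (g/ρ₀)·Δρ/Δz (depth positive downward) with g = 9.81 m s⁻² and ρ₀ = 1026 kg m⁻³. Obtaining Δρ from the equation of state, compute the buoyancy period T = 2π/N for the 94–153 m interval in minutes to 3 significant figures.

7.18 min

ΔT = -9.9 K, ΔS = -1.46 psu (deep − shallow).
Δρ/ρ₀ = −αΔT + βΔS = 2.376 × 10⁻³ − 1.095 × 10⁻³ = 1.281 × 10⁻³, so Δρ ≈ 1.314 kg m⁻³.
N² = (g/ρ₀)·Δρ/Δz = g·(Δρ/ρ₀)/Δz = 9.81 × 1.281 × 10⁻³ / 59 = 2.1299 × 10⁻⁴ s⁻².
N = √(2.1299 × 10⁻⁴) = 0.014594 rad s⁻¹ → T = 2π/N = 430.53 s = 7.1755 min ≈ 7.18 min.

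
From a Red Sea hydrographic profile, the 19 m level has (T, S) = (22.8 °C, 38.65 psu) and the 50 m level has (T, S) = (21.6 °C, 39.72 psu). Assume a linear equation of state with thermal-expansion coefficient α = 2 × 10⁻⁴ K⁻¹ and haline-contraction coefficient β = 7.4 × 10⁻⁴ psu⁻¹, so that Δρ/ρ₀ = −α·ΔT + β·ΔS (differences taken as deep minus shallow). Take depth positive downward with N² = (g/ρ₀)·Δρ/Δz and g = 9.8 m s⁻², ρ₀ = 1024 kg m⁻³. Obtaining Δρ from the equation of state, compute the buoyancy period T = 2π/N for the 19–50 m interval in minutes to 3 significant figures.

5.80 min

ΔT = -1.2 K, ΔS = +1.07 psu (deep − shallow).
Δρ/ρ₀ = −αΔT + βΔS = 2.40 × 10⁻⁴ + 7.918 × 10⁻⁴ = 1.0318 × 10⁻³, so Δρ ≈ 1.057 kg m⁻³.
N² = (g/ρ₀)·Δρ/Δz = g·(Δρ/ρ₀)/Δz = 9.8 × 1.0318 × 10⁻³ / 31 = 3.2618 × 10⁻⁴ s⁻².
N = √(3.2618 × 10⁻⁴) = 0.018060 rad s⁻¹ → T = 2π/N = 347.91 s = 5.7985 min ≈ 5.80 min.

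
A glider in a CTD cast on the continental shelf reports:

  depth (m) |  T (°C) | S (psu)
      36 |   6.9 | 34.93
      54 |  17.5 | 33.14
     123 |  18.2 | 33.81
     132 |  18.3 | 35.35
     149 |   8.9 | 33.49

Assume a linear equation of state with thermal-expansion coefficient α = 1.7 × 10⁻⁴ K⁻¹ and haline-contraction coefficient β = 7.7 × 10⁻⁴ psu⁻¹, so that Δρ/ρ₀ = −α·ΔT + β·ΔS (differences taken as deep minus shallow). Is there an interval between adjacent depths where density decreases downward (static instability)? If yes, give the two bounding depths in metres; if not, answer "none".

36–54 m

Evaluate Δρ/ρ₀ = −αΔT + βΔS across each adjacent pair:
  36–54 m: −αΔT+βΔS = −(1.7 × 10⁻⁴)(+10.6)+(7.7 × 10⁻⁴)(-1.79) = -3.2 × 10⁻³ → UNSTABLE
  54–123 m: −αΔT+βΔS = −(1.7 × 10⁻⁴)(+0.7)+(7.7 × 10⁻⁴)(+0.67) = 4.0 × 10⁻⁴ → stable
  123–132 m: −αΔT+βΔS = −(1.7 × 10⁻⁴)(+0.1)+(7.7 × 10⁻⁴)(+1.54) = 1.2 × 10⁻³ → stable
  132–149 m: −αΔT+βΔS = −(1.7 × 10⁻⁴)(-9.4)+(7.7 × 10⁻⁴)(-1.86) = 1.7 × 10⁻⁴ → stable
The 36–54 m interval has Δρ < 0: lighter water underlies denser water.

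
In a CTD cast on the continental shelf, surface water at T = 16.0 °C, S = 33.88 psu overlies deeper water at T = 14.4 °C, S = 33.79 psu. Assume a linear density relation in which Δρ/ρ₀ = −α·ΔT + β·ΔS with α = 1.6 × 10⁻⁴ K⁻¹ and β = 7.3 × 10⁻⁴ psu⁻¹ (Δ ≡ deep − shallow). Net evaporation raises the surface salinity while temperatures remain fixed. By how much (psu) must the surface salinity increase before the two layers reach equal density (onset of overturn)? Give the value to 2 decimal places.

0.26 psu

Neutral buoyancy requires −α(T_deep − T_surf) + β(S_deep − S_surf′) = 0.
S_surf′ = S_deep − (α/β)·ΔT = 33.79 − (1.6 × 10⁻⁴/7.3 × 10⁻⁴)·(-1.6) = 34.1407 psu.
Increase required: 34.1407 − 33.88 = 0.2607 psu.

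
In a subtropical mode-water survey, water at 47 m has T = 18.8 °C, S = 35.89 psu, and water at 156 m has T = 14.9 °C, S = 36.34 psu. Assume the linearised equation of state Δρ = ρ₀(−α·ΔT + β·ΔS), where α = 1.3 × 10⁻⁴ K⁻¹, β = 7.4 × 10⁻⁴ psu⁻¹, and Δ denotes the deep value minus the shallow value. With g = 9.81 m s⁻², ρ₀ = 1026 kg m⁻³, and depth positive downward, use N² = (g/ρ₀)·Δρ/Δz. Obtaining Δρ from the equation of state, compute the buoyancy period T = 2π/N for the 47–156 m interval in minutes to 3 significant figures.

12.0 min

ΔT = -3.9 K, ΔS = +0.45 psu (deep − shallow).
Δρ/ρ₀ = −αΔT + βΔS = 5.07 × 10⁻⁴ + 3.33 × 10⁻⁴ = 8.40 × 10⁻⁴, so Δρ ≈ 0.8618 kg m⁻³.
N² = (g/ρ₀)·Δρ/Δz = g·(Δρ/ρ₀)/Δz = 9.81 × 8.40 × 10⁻⁴ / 109 = 7.5600 × 10⁻⁵ s⁻².
N = √(7.5600 × 10⁻⁵) = 8.6948 × 10⁻³ rad s⁻¹ → T = 2π/N = 722.64 s = 12.044 min ≈ 12.0 min.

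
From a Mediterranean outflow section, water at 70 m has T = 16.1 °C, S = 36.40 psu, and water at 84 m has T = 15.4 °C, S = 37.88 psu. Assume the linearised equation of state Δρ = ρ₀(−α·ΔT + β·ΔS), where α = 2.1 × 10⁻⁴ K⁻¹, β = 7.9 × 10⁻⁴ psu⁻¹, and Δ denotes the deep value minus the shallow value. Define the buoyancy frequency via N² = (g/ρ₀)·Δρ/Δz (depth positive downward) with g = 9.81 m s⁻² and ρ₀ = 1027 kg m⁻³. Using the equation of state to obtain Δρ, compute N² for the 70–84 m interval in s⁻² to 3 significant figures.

ΔT = -0.7 K, ΔS = +1.48 psu (deep − shallow).
Δρ/ρ₀ = −αΔT + βΔS = 1.47 × 10⁻⁴ + 1.1692 × 10⁻³ = 1.3162 × 10⁻³, so Δρ ≈ 1.352 kg m⁻³.
N² = (g/ρ₀)·Δρ/Δz = g·(Δρ/ρ₀)/Δz = 9.81 × 1.3162 × 10⁻³ / 14 = 9.2228 × 10⁻⁴ s⁻² ≈ 9.22 × 10⁻⁴ s⁻².

9.22 × 10⁻⁴ s⁻²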